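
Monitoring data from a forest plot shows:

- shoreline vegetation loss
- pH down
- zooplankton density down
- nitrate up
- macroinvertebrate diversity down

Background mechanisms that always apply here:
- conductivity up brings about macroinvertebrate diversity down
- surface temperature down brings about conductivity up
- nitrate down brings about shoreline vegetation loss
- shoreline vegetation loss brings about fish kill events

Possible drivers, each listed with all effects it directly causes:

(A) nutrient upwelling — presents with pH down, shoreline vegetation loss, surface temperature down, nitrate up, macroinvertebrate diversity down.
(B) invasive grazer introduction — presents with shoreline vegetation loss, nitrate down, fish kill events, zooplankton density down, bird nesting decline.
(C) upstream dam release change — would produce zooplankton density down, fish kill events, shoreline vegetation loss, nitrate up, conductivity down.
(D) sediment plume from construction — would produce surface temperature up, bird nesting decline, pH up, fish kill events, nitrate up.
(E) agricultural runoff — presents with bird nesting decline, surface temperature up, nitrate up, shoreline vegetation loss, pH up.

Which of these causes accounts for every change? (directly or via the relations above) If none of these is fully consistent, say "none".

Per-candidate check:
(A) nutrient upwelling — shoreline vegetation loss yes; pH down yes; zooplankton density down NO; nitrate up yes; macroinvertebrate diversity down yes
(B) invasive grazer introduction — fails on pH down, nitrate up, macroinvertebrate diversity down (predicts nitrate down, not nitrate up)
(C) upstream dam release change — shoreline vegetation loss yes; pH down NO; zooplankton density down yes; nitrate up yes; macroinvertebrate diversity down NO
(D) sediment plume from construction — shoreline vegetation loss NO; pH down NO; zooplankton density down NO; nitrate up yes; macroinvertebrate diversity down NO
(E) agricultural runoff — shoreline vegetation loss yes; pH down NO; zooplankton density down NO; nitrate up yes; macroinvertebrate diversity down NO
Every candidate fails on at least one observation.

none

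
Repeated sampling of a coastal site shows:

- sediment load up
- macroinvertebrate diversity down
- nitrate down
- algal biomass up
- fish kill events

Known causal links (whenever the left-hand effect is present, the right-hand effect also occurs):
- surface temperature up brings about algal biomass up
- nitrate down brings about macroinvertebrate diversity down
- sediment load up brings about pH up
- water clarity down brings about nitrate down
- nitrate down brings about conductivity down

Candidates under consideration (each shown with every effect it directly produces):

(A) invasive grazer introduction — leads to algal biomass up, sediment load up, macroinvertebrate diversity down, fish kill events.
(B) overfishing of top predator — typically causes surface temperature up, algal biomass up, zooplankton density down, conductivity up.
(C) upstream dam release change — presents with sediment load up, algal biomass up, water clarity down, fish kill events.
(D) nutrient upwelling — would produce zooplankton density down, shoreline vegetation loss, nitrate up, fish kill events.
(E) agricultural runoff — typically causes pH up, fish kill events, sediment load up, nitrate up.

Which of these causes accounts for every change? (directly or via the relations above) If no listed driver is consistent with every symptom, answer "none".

C

For each candidate, compare predicted effects to what was observed:
(A) invasive grazer introduction — does not account for nitrate down
(B) overfishing of top predator — does not account for sediment load up, macroinvertebrate diversity down, nitrate down, fish kill events
(C) upstream dam release change — sediment load up match; macroinvertebrate diversity down match (via water clarity down → nitrate down → macroinvertebrate diversity down); nitrate down match (via water clarity down → nitrate down); algal biomass up match; fish kill events match
(D) nutrient upwelling — sediment load up miss; macroinvertebrate diversity down miss; nitrate down miss; algal biomass up miss; fish kill events match
(E) agricultural runoff — sediment load up match; macroinvertebrate diversity down miss; nitrate down miss; algal biomass up miss; fish kill events match
Only (C) is consistent with every observation.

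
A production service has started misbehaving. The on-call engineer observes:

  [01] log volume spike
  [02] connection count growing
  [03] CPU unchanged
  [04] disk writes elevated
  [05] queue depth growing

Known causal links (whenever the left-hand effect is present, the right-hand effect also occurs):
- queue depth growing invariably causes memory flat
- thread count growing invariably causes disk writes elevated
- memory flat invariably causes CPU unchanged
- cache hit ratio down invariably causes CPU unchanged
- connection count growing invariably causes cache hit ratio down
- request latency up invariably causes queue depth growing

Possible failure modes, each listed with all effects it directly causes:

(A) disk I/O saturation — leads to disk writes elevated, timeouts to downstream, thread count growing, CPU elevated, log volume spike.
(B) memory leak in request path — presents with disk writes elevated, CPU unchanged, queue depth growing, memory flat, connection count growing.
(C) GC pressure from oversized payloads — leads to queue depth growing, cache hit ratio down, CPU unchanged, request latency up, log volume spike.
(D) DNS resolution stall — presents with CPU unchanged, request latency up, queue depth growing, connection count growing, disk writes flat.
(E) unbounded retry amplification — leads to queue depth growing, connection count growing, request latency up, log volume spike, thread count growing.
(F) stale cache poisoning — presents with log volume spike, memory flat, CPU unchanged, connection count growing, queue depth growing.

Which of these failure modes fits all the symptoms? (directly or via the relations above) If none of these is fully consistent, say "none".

E

Checking each candidate against the observations:
(A) disk I/O saturation — fails on connection count growing, CPU unchanged, queue depth growing (predicts CPU elevated, not CPU unchanged)
(B) memory leak in request path — log volume spike NO; connection count growing yes; CPU unchanged yes; disk writes elevated yes; queue depth growing yes
(C) GC pressure from oversized payloads — does not account for connection count growing, disk writes elevated
(D) DNS resolution stall — fails on log volume spike, disk writes elevated (predicts disk writes flat, not disk writes elevated)
(E) unbounded retry amplification — log volume spike yes; connection count growing yes; CPU unchanged yes (through connection count growing → cache hit ratio down → CPU unchanged); disk writes elevated yes (through thread count growing → disk writes elevated); queue depth growing yes
(F) stale cache poisoning — log volume spike yes; connection count growing yes; CPU unchanged yes; disk writes elevated NO; queue depth growing yes
(E) is the only candidate with no mismatches.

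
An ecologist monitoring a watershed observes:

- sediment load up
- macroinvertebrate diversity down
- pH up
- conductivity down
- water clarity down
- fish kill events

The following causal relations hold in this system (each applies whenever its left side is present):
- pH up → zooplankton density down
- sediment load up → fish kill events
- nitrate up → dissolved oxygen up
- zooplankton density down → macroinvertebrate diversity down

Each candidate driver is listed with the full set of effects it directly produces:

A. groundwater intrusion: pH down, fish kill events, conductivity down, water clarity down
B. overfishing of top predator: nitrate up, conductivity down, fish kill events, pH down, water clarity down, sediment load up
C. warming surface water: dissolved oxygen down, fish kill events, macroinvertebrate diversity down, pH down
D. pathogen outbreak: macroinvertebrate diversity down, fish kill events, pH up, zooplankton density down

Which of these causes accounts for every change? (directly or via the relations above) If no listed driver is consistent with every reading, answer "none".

For each candidate, compare predicted effects to what was observed:
(A) groundwater intrusion — sediment load up miss; macroinvertebrate diversity down miss; pH up miss; conductivity down match; water clarity down match; fish kill events match
(B) overfishing of top predator — fails on macroinvertebrate diversity down, pH up (predicts pH down, not pH up)
(C) warming surface water — fails on sediment load up, pH up, conductivity down, water clarity down (predicts pH down, not pH up)
(D) pathogen outbreak — does not account for sediment load up, conductivity down, water clarity down
No candidate is consistent with all observations.

none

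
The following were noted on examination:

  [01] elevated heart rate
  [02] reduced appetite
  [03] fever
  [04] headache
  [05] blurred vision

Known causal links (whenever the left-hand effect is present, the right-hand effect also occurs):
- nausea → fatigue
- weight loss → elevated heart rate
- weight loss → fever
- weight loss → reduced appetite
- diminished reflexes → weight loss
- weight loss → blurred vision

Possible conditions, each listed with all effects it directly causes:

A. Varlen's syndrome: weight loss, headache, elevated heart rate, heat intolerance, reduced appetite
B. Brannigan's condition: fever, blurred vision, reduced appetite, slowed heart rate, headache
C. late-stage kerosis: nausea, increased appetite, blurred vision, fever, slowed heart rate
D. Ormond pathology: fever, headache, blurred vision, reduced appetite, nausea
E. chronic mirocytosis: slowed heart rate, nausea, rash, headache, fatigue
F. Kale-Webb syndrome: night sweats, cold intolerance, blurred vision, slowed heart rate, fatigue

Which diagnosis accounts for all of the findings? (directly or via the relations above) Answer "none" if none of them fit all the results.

Checking each candidate against the observations:
(A) Varlen's syndrome — elevated heart rate match; reduced appetite match; fever match (through weight loss → fever); headache match; blurred vision match (through weight loss → blurred vision)
(B) Brannigan's condition — fails on elevated heart rate (predicts slowed heart rate, not elevated heart rate)
(C) late-stage kerosis — fails on elevated heart rate, reduced appetite, headache (predicts slowed heart rate, not elevated heart rate; predicts increased appetite, not reduced appetite)
(D) Ormond pathology — elevated heart rate miss; reduced appetite match; fever match; headache match; blurred vision match
(E) chronic mirocytosis — elevated heart rate miss; reduced appetite miss; fever miss; headache match; blurred vision miss
(F) Kale-Webb syndrome — fails on elevated heart rate, reduced appetite, fever, headache (predicts slowed heart rate, not elevated heart rate)
(A) alone accounts for all the evidence.

A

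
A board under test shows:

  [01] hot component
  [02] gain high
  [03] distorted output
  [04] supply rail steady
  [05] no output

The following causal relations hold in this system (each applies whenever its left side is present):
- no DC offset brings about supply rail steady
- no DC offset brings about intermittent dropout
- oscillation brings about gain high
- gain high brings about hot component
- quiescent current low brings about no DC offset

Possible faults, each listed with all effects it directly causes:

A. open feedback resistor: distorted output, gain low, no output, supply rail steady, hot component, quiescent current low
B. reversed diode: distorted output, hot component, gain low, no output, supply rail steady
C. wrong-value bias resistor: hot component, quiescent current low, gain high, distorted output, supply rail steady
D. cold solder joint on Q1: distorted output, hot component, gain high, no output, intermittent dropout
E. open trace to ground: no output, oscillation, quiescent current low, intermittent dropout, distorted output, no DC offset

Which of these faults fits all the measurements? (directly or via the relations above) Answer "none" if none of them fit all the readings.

E

Testing each hypothesis:
(A) open feedback resistor — fails on gain high (predicts gain low, not gain high)
(B) reversed diode — hot component ✓; gain high ✗; distorted output ✓; supply rail steady ✓; no output ✓
(C) wrong-value bias resistor — hot component ✓; gain high ✓; distorted output ✓; supply rail steady ✓; no output ✗
(D) cold solder joint on Q1 — hot component ✓; gain high ✓; distorted output ✓; supply rail steady ✗; no output ✓
(E) open trace to ground — accounts for every observation (hot component via oscillation → gain high → hot component)
(E) is the only candidate with no mismatches.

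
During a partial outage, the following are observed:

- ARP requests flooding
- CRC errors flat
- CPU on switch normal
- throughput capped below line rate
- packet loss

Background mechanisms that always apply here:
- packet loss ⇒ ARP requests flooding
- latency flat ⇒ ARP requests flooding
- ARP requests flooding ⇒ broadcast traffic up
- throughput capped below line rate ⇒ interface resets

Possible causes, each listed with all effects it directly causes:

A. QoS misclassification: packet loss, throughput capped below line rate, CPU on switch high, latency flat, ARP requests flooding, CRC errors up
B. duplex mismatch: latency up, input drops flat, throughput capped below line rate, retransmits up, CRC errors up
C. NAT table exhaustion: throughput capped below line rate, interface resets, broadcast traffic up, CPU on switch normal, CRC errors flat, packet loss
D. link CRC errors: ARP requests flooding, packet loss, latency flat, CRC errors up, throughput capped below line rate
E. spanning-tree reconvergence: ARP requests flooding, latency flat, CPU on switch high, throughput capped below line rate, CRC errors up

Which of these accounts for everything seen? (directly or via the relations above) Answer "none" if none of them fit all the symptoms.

Testing each hypothesis:
(A) QoS misclassification — ARP requests flooding match; CRC errors flat miss; CPU on switch normal miss; throughput capped below line rate match; packet loss match
(B) duplex mismatch — ARP requests flooding miss; CRC errors flat miss; CPU on switch normal miss; throughput capped below line rate match; packet loss miss
(C) NAT table exhaustion — ARP requests flooding match (by packet loss → ARP requests flooding); CRC errors flat match; CPU on switch normal match; throughput capped below line rate match; packet loss match
(D) link CRC errors — fails on CRC errors flat, CPU on switch normal (predicts CRC errors up, not CRC errors flat)
(E) spanning-tree reconvergence — fails on CRC errors flat, CPU on switch normal, packet loss (predicts CRC errors up, not CRC errors flat; predicts CPU on switch high, not CPU on switch normal)
(C) alone accounts for all the evidence.

C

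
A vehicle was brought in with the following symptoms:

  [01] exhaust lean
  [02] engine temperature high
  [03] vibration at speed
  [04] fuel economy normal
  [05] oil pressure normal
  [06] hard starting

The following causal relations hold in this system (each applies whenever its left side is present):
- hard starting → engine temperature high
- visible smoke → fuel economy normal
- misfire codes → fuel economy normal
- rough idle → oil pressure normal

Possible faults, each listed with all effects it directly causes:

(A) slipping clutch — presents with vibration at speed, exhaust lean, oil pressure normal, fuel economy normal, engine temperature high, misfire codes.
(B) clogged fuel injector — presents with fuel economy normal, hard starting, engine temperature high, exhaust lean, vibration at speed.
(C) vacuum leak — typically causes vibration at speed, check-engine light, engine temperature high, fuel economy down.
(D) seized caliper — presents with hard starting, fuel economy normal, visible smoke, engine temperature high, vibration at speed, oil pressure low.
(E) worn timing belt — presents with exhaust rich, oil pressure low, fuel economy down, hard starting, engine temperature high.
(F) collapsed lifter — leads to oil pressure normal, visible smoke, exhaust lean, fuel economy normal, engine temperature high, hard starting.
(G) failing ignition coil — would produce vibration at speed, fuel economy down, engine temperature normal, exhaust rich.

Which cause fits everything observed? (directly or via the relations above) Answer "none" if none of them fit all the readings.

none

For each candidate, compare predicted effects to what was observed:
(A) slipping clutch — exhaust lean yes; engine temperature high yes; vibration at speed yes; fuel economy normal yes; oil pressure normal yes; hard starting NO
(B) clogged fuel injector — does not account for oil pressure normal
(C) vacuum leak — fails on exhaust lean, fuel economy normal, oil pressure normal, hard starting (predicts fuel economy down, not fuel economy normal)
(D) seized caliper — exhaust lean NO; engine temperature high yes; vibration at speed yes; fuel economy normal yes; oil pressure normal NO; hard starting yes
(E) worn timing belt — exhaust lean NO; engine temperature high yes; vibration at speed NO; fuel economy normal NO; oil pressure normal NO; hard starting yes
(F) collapsed lifter — exhaust lean yes; engine temperature high yes; vibration at speed NO; fuel economy normal yes; oil pressure normal yes; hard starting yes
(G) failing ignition coil — fails on exhaust lean, engine temperature high, fuel economy normal, oil pressure normal, hard starting (predicts exhaust rich, not exhaust lean; predicts engine temperature normal, not engine temperature high; predicts fuel economy down, not fuel economy normal)
Every candidate fails on at least one observation.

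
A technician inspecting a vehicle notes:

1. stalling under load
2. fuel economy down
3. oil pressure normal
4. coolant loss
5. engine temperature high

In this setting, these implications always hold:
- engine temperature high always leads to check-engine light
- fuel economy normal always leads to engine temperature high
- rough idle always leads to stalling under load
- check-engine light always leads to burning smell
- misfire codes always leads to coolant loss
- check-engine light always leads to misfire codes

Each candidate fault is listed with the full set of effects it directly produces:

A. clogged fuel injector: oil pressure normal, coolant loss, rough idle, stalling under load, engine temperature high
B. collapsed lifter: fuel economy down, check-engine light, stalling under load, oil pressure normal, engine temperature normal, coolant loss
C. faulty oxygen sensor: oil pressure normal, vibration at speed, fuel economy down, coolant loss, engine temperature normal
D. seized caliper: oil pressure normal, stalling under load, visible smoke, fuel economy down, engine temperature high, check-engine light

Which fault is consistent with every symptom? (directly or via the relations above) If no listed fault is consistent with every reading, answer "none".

Per-candidate check:
(A) clogged fuel injector — stalling under load yes; fuel economy down NO; oil pressure normal yes; coolant loss yes; engine temperature high yes
(B) collapsed lifter — stalling under load yes; fuel economy down yes; oil pressure normal yes; coolant loss yes; engine temperature high NO
(C) faulty oxygen sensor — fails on stalling under load, engine temperature high (predicts engine temperature normal, not engine temperature high)
(D) seized caliper — accounts for every observation (coolant loss through check-engine light → misfire codes → coolant loss)
Only (D) is consistent with every observation.

D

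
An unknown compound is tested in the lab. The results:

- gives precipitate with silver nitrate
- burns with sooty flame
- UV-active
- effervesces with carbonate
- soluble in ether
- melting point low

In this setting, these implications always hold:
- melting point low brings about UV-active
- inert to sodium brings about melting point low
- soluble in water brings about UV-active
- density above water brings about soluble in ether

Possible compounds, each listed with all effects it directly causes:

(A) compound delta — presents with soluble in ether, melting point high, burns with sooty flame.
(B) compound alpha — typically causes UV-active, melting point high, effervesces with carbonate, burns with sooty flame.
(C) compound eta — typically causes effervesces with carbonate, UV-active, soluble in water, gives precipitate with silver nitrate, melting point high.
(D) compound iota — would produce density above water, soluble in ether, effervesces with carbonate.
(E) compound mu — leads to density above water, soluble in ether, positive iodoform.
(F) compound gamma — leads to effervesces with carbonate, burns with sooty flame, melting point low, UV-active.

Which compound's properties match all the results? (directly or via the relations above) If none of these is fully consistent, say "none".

Checking each candidate against the observations:
(A) compound delta — fails on gives precipitate with silver nitrate, UV-active, effervesces with carbonate, melting point low (predicts melting point high, not melting point low)
(B) compound alpha — fails on gives precipitate with silver nitrate, soluble in ether, melting point low (predicts melting point high, not melting point low)
(C) compound eta — gives precipitate with silver nitrate +; burns with sooty flame -; UV-active +; effervesces with carbonate +; soluble in ether -; melting point low -
(D) compound iota — does not account for gives precipitate with silver nitrate, burns with sooty flame, UV-active, melting point low
(E) compound mu — gives precipitate with silver nitrate -; burns with sooty flame -; UV-active -; effervesces with carbonate -; soluble in ether +; melting point low -
(F) compound gamma — does not account for gives precipitate with silver nitrate, soluble in ether
Every candidate fails on at least one observation.

none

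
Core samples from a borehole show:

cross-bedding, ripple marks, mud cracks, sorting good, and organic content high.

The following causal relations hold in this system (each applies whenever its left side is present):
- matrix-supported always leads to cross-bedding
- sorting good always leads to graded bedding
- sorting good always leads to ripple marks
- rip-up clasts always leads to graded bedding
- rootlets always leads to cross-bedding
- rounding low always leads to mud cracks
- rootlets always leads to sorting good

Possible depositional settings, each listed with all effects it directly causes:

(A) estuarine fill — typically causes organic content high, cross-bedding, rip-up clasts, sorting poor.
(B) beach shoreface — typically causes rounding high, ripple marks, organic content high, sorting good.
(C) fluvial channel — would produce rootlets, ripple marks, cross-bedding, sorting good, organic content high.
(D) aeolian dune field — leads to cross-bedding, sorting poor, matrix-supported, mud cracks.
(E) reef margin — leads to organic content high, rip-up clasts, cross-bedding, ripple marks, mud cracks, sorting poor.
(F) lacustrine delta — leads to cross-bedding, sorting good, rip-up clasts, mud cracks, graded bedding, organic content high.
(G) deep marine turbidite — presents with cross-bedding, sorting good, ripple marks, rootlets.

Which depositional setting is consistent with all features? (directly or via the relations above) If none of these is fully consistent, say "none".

F

Testing each hypothesis:
(A) estuarine fill — cross-bedding +; ripple marks -; mud cracks -; sorting good -; organic content high +
(B) beach shoreface — cross-bedding -; ripple marks +; mud cracks -; sorting good +; organic content high +
(C) fluvial channel — cross-bedding +; ripple marks +; mud cracks -; sorting good +; organic content high +
(D) aeolian dune field — cross-bedding +; ripple marks -; mud cracks +; sorting good -; organic content high -
(E) reef margin — cross-bedding +; ripple marks +; mud cracks +; sorting good -; organic content high +
(F) lacustrine delta — cross-bedding +; ripple marks + (through sorting good → ripple marks); mud cracks +; sorting good +; organic content high +
(G) deep marine turbidite — does not account for mud cracks, organic content high
(F) is the only candidate with no mismatches.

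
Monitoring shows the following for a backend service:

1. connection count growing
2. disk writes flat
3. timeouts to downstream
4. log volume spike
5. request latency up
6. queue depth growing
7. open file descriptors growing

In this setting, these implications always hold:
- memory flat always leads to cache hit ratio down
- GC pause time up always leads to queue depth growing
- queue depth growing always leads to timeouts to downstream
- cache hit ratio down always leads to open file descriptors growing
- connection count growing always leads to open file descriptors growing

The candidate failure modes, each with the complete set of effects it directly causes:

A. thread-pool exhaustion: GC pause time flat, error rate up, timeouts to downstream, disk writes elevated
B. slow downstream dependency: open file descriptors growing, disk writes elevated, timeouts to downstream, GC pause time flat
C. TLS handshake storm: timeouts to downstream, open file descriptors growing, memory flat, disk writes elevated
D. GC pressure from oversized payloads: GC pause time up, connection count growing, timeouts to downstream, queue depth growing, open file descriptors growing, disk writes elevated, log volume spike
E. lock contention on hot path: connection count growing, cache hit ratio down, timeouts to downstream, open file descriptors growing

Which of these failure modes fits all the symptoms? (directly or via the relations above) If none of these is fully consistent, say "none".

none

Per-candidate check:
(A) thread-pool exhaustion — connection count growing NO; disk writes flat NO; timeouts to downstream yes; log volume spike NO; request latency up NO; queue depth growing NO; open file descriptors growing NO
(B) slow downstream dependency — connection count growing NO; disk writes flat NO; timeouts to downstream yes; log volume spike NO; request latency up NO; queue depth growing NO; open file descriptors growing yes
(C) TLS handshake storm — fails on connection count growing, disk writes flat, log volume spike, request latency up, queue depth growing (predicts disk writes elevated, not disk writes flat)
(D) GC pressure from oversized payloads — fails on disk writes flat, request latency up (predicts disk writes elevated, not disk writes flat)
(E) lock contention on hot path — connection count growing yes; disk writes flat NO; timeouts to downstream yes; log volume spike NO; request latency up NO; queue depth growing NO; open file descriptors growing yes
Every candidate fails on at least one observation.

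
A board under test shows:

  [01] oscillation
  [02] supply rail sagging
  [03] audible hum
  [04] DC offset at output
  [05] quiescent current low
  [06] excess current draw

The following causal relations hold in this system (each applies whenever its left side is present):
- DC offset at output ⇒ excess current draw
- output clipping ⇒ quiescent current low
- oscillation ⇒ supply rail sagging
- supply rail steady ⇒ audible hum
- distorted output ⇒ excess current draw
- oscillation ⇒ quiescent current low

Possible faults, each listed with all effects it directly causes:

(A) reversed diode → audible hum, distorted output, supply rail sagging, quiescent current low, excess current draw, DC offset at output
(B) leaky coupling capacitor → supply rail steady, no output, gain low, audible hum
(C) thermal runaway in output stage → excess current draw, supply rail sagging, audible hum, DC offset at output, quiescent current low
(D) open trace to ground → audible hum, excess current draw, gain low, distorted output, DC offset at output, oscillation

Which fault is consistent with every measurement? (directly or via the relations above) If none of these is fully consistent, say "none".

D

Testing each hypothesis:
(A) reversed diode — does not account for oscillation
(B) leaky coupling capacitor — oscillation miss; supply rail sagging miss; audible hum match; DC offset at output miss; quiescent current low miss; excess current draw miss
(C) thermal runaway in output stage — oscillation miss; supply rail sagging match; audible hum match; DC offset at output match; quiescent current low match; excess current draw match
(D) open trace to ground — accounts for every observation (supply rail sagging by oscillation → supply rail sagging)
(D) alone accounts for all the evidence.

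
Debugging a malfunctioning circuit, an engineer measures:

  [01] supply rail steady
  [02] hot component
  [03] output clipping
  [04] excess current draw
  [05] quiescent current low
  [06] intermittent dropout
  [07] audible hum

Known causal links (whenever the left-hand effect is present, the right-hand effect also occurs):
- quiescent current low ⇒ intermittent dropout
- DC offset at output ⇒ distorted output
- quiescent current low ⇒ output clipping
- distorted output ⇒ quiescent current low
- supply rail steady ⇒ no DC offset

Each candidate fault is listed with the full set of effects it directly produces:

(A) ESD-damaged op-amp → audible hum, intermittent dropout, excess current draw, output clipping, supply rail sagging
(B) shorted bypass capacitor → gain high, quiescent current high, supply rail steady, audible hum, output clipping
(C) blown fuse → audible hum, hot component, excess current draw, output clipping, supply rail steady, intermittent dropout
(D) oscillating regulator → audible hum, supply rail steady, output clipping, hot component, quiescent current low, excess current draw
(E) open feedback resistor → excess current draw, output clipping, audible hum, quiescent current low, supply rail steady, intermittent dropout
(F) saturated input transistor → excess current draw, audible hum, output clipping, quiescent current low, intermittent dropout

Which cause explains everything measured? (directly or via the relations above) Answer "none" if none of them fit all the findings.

Testing each hypothesis:
(A) ESD-damaged op-amp — supply rail steady ✗; hot component ✗; output clipping ✓; excess current draw ✓; quiescent current low ✗; intermittent dropout ✓; audible hum ✓
(B) shorted bypass capacitor — supply rail steady ✓; hot component ✗; output clipping ✓; excess current draw ✗; quiescent current low ✗; intermittent dropout ✗; audible hum ✓
(C) blown fuse — supply rail steady ✓; hot component ✓; output clipping ✓; excess current draw ✓; quiescent current low ✗; intermittent dropout ✓; audible hum ✓
(D) oscillating regulator — supply rail steady ✓; hot component ✓; output clipping ✓; excess current draw ✓; quiescent current low ✓; intermittent dropout ✓ (by quiescent current low → intermittent dropout); audible hum ✓
(E) open feedback resistor — supply rail steady ✓; hot component ✗; output clipping ✓; excess current draw ✓; quiescent current low ✓; intermittent dropout ✓; audible hum ✓
(F) saturated input transistor — supply rail steady ✗; hot component ✗; output clipping ✓; excess current draw ✓; quiescent current low ✓; intermittent dropout ✓; audible hum ✓
Only (D) is consistent with every observation.

D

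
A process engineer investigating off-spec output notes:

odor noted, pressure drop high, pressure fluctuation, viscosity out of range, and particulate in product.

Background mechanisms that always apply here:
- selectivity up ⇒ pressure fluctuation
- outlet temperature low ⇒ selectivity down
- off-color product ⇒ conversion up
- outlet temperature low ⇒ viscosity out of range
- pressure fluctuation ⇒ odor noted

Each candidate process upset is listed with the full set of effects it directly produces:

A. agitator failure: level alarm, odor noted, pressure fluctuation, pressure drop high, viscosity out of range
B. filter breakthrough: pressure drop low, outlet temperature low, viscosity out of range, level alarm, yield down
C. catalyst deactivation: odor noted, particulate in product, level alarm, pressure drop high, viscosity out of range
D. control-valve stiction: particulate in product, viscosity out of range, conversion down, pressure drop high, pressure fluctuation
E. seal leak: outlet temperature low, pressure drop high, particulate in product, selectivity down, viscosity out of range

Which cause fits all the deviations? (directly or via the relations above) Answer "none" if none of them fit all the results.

For each candidate, compare predicted effects to what was observed:
(A) agitator failure — does not account for particulate in product
(B) filter breakthrough — odor noted NO; pressure drop high NO; pressure fluctuation NO; viscosity out of range yes; particulate in product NO
(C) catalyst deactivation — odor noted yes; pressure drop high yes; pressure fluctuation NO; viscosity out of range yes; particulate in product yes
(D) control-valve stiction — accounts for every observation (odor noted by pressure fluctuation → odor noted)
(E) seal leak — does not account for odor noted, pressure fluctuation
(D) is the only candidate with no mismatches.

D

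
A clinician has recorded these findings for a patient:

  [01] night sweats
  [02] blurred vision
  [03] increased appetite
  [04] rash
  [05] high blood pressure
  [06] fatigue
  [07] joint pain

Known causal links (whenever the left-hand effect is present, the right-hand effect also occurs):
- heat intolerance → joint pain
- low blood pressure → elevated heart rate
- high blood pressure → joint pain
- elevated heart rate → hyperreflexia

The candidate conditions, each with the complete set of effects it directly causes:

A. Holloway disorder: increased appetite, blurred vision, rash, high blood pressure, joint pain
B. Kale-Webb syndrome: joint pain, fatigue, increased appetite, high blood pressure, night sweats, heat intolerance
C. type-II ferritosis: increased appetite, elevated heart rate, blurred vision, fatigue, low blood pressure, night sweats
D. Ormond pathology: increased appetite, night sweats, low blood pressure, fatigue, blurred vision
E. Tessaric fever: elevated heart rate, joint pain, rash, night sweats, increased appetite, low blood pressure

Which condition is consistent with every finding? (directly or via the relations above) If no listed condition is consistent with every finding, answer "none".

none

Checking each candidate against the observations:
(A) Holloway disorder — night sweats -; blurred vision +; increased appetite +; rash +; high blood pressure +; fatigue -; joint pain +
(B) Kale-Webb syndrome — night sweats +; blurred vision -; increased appetite +; rash -; high blood pressure +; fatigue +; joint pain +
(C) type-II ferritosis — night sweats +; blurred vision +; increased appetite +; rash -; high blood pressure -; fatigue +; joint pain -
(D) Ormond pathology — fails on rash, high blood pressure, joint pain (predicts low blood pressure, not high blood pressure)
(E) Tessaric fever — night sweats +; blurred vision -; increased appetite +; rash +; high blood pressure -; fatigue -; joint pain +
None of the listed candidates fits everything.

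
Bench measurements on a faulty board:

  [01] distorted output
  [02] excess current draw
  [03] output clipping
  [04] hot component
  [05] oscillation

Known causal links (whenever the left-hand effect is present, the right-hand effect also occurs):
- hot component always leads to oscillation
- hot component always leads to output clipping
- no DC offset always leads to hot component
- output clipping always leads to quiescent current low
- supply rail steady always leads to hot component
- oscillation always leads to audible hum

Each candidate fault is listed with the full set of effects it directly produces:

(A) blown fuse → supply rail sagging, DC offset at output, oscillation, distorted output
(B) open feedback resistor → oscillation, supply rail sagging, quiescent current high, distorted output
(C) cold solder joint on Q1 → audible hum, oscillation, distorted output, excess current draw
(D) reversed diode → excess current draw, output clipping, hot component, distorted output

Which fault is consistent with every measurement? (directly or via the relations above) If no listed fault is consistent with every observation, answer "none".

For each candidate, compare predicted effects to what was observed:
(A) blown fuse — distorted output ✓; excess current draw ✗; output clipping ✗; hot component ✗; oscillation ✓
(B) open feedback resistor — does not account for excess current draw, output clipping, hot component
(C) cold solder joint on Q1 — distorted output ✓; excess current draw ✓; output clipping ✗; hot component ✗; oscillation ✓
(D) reversed diode — distorted output ✓; excess current draw ✓; output clipping ✓; hot component ✓; oscillation ✓ (via hot component → oscillation)
Only (D) is consistent with every observation.

D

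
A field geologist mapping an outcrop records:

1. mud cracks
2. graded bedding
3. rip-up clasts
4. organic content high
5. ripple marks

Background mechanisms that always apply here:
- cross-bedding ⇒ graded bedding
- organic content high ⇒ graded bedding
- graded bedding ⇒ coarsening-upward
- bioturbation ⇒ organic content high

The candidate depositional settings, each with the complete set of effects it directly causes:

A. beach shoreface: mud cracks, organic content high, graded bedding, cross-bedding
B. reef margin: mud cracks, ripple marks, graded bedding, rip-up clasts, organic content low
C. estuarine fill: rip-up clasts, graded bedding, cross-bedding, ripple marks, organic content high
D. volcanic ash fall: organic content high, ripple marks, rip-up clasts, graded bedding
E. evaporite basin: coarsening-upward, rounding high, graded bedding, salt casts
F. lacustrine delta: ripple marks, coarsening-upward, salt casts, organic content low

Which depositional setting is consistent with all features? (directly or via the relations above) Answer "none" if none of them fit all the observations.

Checking each candidate against the observations:
(A) beach shoreface — does not account for rip-up clasts, ripple marks
(B) reef margin — mud cracks yes; graded bedding yes; rip-up clasts yes; organic content high NO; ripple marks yes
(C) estuarine fill — does not account for mud cracks
(D) volcanic ash fall — mud cracks NO; graded bedding yes; rip-up clasts yes; organic content high yes; ripple marks yes
(E) evaporite basin — does not account for mud cracks, rip-up clasts, organic content high, ripple marks
(F) lacustrine delta — fails on mud cracks, graded bedding, rip-up clasts, organic content high (predicts organic content low, not organic content high)
Every candidate fails on at least one observation.

none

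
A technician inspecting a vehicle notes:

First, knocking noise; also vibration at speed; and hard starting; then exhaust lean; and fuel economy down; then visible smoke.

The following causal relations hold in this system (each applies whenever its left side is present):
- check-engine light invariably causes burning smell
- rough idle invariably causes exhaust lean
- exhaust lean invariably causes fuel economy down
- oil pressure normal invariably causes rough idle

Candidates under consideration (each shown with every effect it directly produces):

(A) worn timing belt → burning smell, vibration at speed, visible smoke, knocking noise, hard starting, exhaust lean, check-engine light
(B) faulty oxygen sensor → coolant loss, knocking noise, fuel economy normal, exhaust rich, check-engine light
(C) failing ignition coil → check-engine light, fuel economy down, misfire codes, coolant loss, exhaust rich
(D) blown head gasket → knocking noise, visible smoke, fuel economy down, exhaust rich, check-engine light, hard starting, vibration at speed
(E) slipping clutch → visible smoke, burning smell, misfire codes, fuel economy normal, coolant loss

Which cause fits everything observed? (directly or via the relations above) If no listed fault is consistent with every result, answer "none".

A

Testing each hypothesis:
(A) worn timing belt — knocking noise match; vibration at speed match; hard starting match; exhaust lean match; fuel economy down match (through exhaust lean → fuel economy down); visible smoke match
(B) faulty oxygen sensor — knocking noise match; vibration at speed miss; hard starting miss; exhaust lean miss; fuel economy down miss; visible smoke miss
(C) failing ignition coil — knocking noise miss; vibration at speed miss; hard starting miss; exhaust lean miss; fuel economy down match; visible smoke miss
(D) blown head gasket — fails on exhaust lean (predicts exhaust rich, not exhaust lean)
(E) slipping clutch — knocking noise miss; vibration at speed miss; hard starting miss; exhaust lean miss; fuel economy down miss; visible smoke match
Only (A) is consistent with every observation.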